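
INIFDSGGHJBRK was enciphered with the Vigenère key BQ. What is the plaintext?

HXHPCCFQGTABJ

Repeat the key across the ciphertext: BQBQBQBQBQBQB
I(8)−B(1): 7 → H
N(13)−Q(16): -3≡23 → X
I(8)−B(1): 7 → H
F(5)−Q(16): -11≡15 → P
D(3)−B(1): 2 → C
S(18)−Q(16): 2 → C
G(6)−B(1): 5 → F
G(6)−Q(16): -10≡16 → Q
H(7)−B(1): 6 → G
J(9)−Q(16): -7≡19 → T
B(1)−B(1): 0 → A
R(17)−Q(16): 1 → B
K(10)−B(1): 9 → J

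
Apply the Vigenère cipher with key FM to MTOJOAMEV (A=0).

RFTVTMRQA

Repeat the key across the message: FMFMFMFMF
M(12)+F(5): 17 → R
T(19)+M(12): 31≡5 → F
O(14)+F(5): 19 → T
J(9)+M(12): 21 → V
O(14)+F(5): 19 → T
A(0)+M(12): 12 → M
M(12)+F(5): 17 → R
E(4)+M(12): 16 → Q
V(21)+F(5): 26≡0 → A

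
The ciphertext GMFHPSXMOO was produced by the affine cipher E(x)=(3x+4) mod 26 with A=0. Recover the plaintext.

The inverse of 3 mod 26 is 9, since 3·9=27≡1. Apply D(y)=9·(y−4) mod 26:
G(6): 9·(6−4)=18 → S
M(12): 9·(12−4)=72≡20 → U
F(5): 9·(5−4)=9 → J
H(7): 9·(7−4)=27≡1 → B
P(15): 9·(15−4)=99≡21 → V
S(18): 9·(18−4)=126≡22 → W
X(23): 9·(23−4)=171≡15 → P
M(12): 9·(12−4)=72≡20 → U
O(14): 9·(14−4)=90≡12 → M
O(14): 9·(14−4)=90≡12 → M

SUJBVWPUMM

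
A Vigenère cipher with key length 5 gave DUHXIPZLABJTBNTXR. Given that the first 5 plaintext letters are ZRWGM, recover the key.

EDLRW

Subtract each crib letter from the matching ciphertext letter (mod 26):
D(3)−Z(25)=-22≡4 → E
U(20)−R(17)=3 → D
H(7)−W(22)=-15≡11 → L
X(23)−G(6)=17 → R
I(8)−M(12)=-4≡22 → W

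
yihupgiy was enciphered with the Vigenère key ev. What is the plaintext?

Repeat the key across the ciphertext: evevevev
y(24)−e(4): 20 → u
i(8)−v(21): -13≡13 → n
h(7)−e(4): 3 → d
u(20)−v(21): -1≡25 → z
p(15)−e(4): 11 → l
g(6)−v(21): -15≡11 → l
i(8)−e(4): 4 → e
y(24)−v(21): 3 → d

undzlled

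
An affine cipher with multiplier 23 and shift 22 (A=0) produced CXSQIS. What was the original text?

The inverse of 23 mod 26 is 17, since 23·17=391≡1. Apply D(y)=17·(y−22) mod 26:
C(2): 17·(2−22)=-340≡24 → Y
X(23): 17·(23−22)=17 → R
S(18): 17·(18−22)=-68≡10 → K
Q(16): 17·(16−22)=-102≡2 → C
I(8): 17·(8−22)=-238≡22 → W
S(18): 17·(18−22)=-68≡10 → K

YRKCWK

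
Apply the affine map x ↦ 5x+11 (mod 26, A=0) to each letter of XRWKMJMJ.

X(23): 5·23+11=126≡22 → W
R(17): 5·17+11=96≡18 → S
W(22): 5·22+11=121≡17 → R
K(10): 5·10+11=61≡9 → J
M(12): 5·12+11=71≡19 → T
J(9): 5·9+11=56≡4 → E
M(12): 5·12+11=71≡19 → T
J(9): 5·9+11=56≡4 → E

WSRJTETE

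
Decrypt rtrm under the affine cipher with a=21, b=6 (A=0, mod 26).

dnde

The inverse of 21 mod 26 is 5, since 21·5=105≡1. Apply D(y)=5·(y−6) mod 26:
r(17): 5·(17−6)=55≡3 → d
t(19): 5·(19−6)=65≡13 → n
r(17): 5·(17−6)=55≡3 → d
m(12): 5·(12−6)=30≡4 → e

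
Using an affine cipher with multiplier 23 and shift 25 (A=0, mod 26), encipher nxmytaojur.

n(13): 23·13+25=324≡12 → m
x(23): 23·23+25=554≡8 → i
m(12): 23·12+25=301≡15 → p
y(24): 23·24+25=577≡5 → f
t(19): 23·19+25=462≡20 → u
a(0): 23·0+25=25 → z
o(14): 23·14+25=347≡9 → j
j(9): 23·9+25=232≡24 → y
u(20): 23·20+25=485≡17 → r
r(17): 23·17+25=416≡0 → a

mipfuzjyra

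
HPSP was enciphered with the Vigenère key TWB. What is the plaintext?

Repeat the key across the ciphertext: TWBT
H(7)−T(19): -12≡14 → O
P(15)−W(22): -7≡19 → T
S(18)−B(1): 17 → R
P(15)−T(19): -4≡22 → W

OTRW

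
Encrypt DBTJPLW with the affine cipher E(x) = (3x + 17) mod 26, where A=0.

D(3): 3·3+17=26≡0 → A
B(1): 3·1+17=20 → U
T(19): 3·19+17=74≡22 → W
J(9): 3·9+17=44≡18 → S
P(15): 3·15+17=62≡10 → K
L(11): 3·11+17=50≡24 → Y
W(22): 3·22+17=83≡5 → F

AUWSKYF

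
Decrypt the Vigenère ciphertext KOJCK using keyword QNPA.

Repeat the key across the ciphertext: QNPAQ
K(10)−Q(16): -6≡20 → U
O(14)−N(13): 1 → B
J(9)−P(15): -6≡20 → U
C(2)−A(0): 2 → C
K(10)−Q(16): -6≡20 → U

UBUCU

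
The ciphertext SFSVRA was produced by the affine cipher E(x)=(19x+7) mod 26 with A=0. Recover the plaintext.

The inverse of 19 mod 26 is 11, since 19·11=209≡1. Apply D(y)=11·(y−7) mod 26:
S(18): 11·(18−7)=121≡17 → R
F(5): 11·(5−7)=-22≡4 → E
S(18): 11·(18−7)=121≡17 → R
V(21): 11·(21−7)=154≡24 → Y
R(17): 11·(17−7)=110≡6 → G
A(0): 11·(0−7)=-77≡1 → B

RERYGB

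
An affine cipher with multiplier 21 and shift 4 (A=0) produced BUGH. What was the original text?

LCKP

The inverse of 21 mod 26 is 5, since 21·5=105≡1. Apply D(y)=5·(y−4) mod 26:
B(1): 5·(1−4)=-15≡11 → L
U(20): 5·(20−4)=80≡2 → C
G(6): 5·(6−4)=10 → K
H(7): 5·(7−4)=15 → P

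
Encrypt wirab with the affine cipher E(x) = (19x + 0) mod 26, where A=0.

w(22): 19·22+0=418≡2 → c
i(8): 19·8+0=152≡22 → w
r(17): 19·17+0=323≡11 → l
a(0): 19·0+0=0 → a
b(1): 19·1+0=19 → t

cwlat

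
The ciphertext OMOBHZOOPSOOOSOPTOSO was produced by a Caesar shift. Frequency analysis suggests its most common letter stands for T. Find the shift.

21

The most frequent ciphertext letter is O (appears 10 times).
O is position 14; T is position 19.
Shift = -5≡21.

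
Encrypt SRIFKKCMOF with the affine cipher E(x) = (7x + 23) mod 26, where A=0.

S(18): 7·18+23=149≡19 → T
R(17): 7·17+23=142≡12 → M
I(8): 7·8+23=79≡1 → B
F(5): 7·5+23=58≡6 → G
K(10): 7·10+23=93≡15 → P
K(10): 7·10+23=93≡15 → P
C(2): 7·2+23=37≡11 → L
M(12): 7·12+23=107≡3 → D
O(14): 7·14+23=121≡17 → R
F(5): 7·5+23=58≡6 → G

TMBGPPLDRG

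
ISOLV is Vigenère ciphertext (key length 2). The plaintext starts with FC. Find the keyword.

DQ

Subtract each crib letter from the matching ciphertext letter (mod 26):
I(8)−F(5)=3 → D
S(18)−C(2)=16 → Q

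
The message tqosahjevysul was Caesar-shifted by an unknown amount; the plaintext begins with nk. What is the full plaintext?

nkimubdypsmof

From the crib: t(19)−n(13)=6, so the shift is 6.
Subtract 6 from each ciphertext letter:
t(19): 19−6=13 → n
q(16): 16−6=10 → k
o(14): 14−6=8 → i
s(18): 18−6=12 → m
a(0): 0−6=-6≡20 → u
h(7): 7−6=1 → b
j(9): 9−6=3 → d
e(4): 4−6=-2≡24 → y
v(21): 21−6=15 → p
y(24): 24−6=18 → s
s(18): 18−6=12 → m
u(20): 20−6=14 → o
l(11): 11−6=5 → f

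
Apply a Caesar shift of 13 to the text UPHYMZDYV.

U(20): 20+13=33≡7 → H
P(15): 15+13=28≡2 → C
H(7): 7+13=20 → U
Y(24): 24+13=37≡11 → L
M(12): 12+13=25 → Z
Z(25): 25+13=38≡12 → M
D(3): 3+13=16 → Q
Y(24): 24+13=37≡11 → L
V(21): 21+13=34≡8 → I

HCULZMQLI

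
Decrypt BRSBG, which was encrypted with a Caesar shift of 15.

MCDMR

B(1): 1−15=-14≡12 → M
R(17): 17−15=2 → C
S(18): 18−15=3 → D
B(1): 1−15=-14≡12 → M
G(6): 6−15=-9≡17 → R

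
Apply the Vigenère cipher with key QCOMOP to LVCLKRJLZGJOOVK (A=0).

BXQXYGZNNSXDEXY

Repeat the key across the message: QCOMOPQCOMOPQCO
L(11)+Q(16): 27≡1 → B
V(21)+C(2): 23 → X
C(2)+O(14): 16 → Q
L(11)+M(12): 23 → X
K(10)+O(14): 24 → Y
R(17)+P(15): 32≡6 → G
J(9)+Q(16): 25 → Z
L(11)+C(2): 13 → N
Z(25)+O(14): 39≡13 → N
G(6)+M(12): 18 → S
J(9)+O(14): 23 → X
O(14)+P(15): 29≡3 → D
O(14)+Q(16): 30≡4 → E
V(21)+C(2): 23 → X
K(10)+O(14): 24 → Y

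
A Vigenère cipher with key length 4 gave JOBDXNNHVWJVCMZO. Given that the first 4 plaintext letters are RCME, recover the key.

SMPZ

Subtract each crib letter from the matching ciphertext letter (mod 26):
J(9)−R(17)=-8≡18 → S
O(14)−C(2)=12 → M
B(1)−M(12)=-11≡15 → P
D(3)−E(4)=-1≡25 → Z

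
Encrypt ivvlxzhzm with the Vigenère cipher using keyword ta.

bvolqzazf

Repeat the key across the message: tatatatat
i(8)+t(19): 27≡1 → b
v(21)+a(0): 21 → v
v(21)+t(19): 40≡14 → o
l(11)+a(0): 11 → l
x(23)+t(19): 42≡16 → q
z(25)+a(0): 25 → z
h(7)+t(19): 26≡0 → a
z(25)+a(0): 25 → z
m(12)+t(19): 31≡5 → f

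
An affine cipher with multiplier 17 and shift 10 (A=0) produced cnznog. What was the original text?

yrhrom

The inverse of 17 mod 26 is 23, since 17·23=391≡1. Apply D(y)=23·(y−10) mod 26:
c(2): 23·(2−10)=-184≡24 → y
n(13): 23·(13−10)=69≡17 → r
z(25): 23·(25−10)=345≡7 → h
n(13): 23·(13−10)=69≡17 → r
o(14): 23·(14−10)=92≡14 → o
g(6): 23·(6−10)=-92≡12 → m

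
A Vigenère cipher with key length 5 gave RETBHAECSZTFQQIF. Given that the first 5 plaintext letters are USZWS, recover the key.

XMUFP

Subtract each crib letter from the matching ciphertext letter (mod 26):
R(17)−U(20)=-3≡23 → X
E(4)−S(18)=-14≡12 → M
T(19)−Z(25)=-6≡20 → U
B(1)−W(22)=-21≡5 → F
H(7)−S(18)=-11≡15 → P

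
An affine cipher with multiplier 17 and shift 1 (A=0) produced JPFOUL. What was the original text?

CKONVW

The inverse of 17 mod 26 is 23, since 17·23=391≡1. Apply D(y)=23·(y−1) mod 26:
J(9): 23·(9−1)=184≡2 → C
P(15): 23·(15−1)=322≡10 → K
F(5): 23·(5−1)=92≡14 → O
O(14): 23·(14−1)=299≡13 → N
U(20): 23·(20−1)=437≡21 → V
L(11): 23·(11−1)=230≡22 → W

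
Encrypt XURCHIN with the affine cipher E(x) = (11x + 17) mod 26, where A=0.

X(23): 11·23+17=270≡10 → K
U(20): 11·20+17=237≡3 → D
R(17): 11·17+17=204≡22 → W
C(2): 11·2+17=39≡13 → N
H(7): 11·7+17=94≡16 → Q
I(8): 11·8+17=105≡1 → B
N(13): 11·13+17=160≡4 → E

KDWNQBE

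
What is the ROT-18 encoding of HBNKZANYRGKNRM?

H(7): 7+18=25 → Z
B(1): 1+18=19 → T
N(13): 13+18=31≡5 → F
K(10): 10+18=28≡2 → C
Z(25): 25+18=43≡17 → R
A(0): 0+18=18 → S
N(13): 13+18=31≡5 → F
Y(24): 24+18=42≡16 → Q
R(17): 17+18=35≡9 → J
G(6): 6+18=24 → Y
K(10): 10+18=28≡2 → C
N(13): 13+18=31≡5 → F
R(17): 17+18=35≡9 → J
M(12): 12+18=30≡4 → E

ZTFCRSFQJYCFJE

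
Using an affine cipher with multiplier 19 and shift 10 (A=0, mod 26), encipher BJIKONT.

DZGSQXH

B(1): 19·1+10=29≡3 → D
J(9): 19·9+10=181≡25 → Z
I(8): 19·8+10=162≡6 → G
K(10): 19·10+10=200≡18 → S
O(14): 19·14+10=276≡16 → Q
N(13): 19·13+10=257≡23 → X
T(19): 19·19+10=371≡7 → H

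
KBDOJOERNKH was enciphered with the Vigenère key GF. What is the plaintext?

EWXJDJYMHFB

Repeat the key across the ciphertext: GFGFGFGFGFG
K(10)−G(6): 4 → E
B(1)−F(5): -4≡22 → W
D(3)−G(6): -3≡23 → X
O(14)−F(5): 9 → J
J(9)−G(6): 3 → D
O(14)−F(5): 9 → J
E(4)−G(6): -2≡24 → Y
R(17)−F(5): 12 → M
N(13)−G(6): 7 → H
K(10)−F(5): 5 → F
H(7)−G(6): 1 → B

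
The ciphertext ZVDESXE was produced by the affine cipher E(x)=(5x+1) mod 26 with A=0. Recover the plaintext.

KEQLTUL

The inverse of 5 mod 26 is 21, since 5·21=105≡1. Apply D(y)=21·(y−1) mod 26:
Z(25): 21·(25−1)=504≡10 → K
V(21): 21·(21−1)=420≡4 → E
D(3): 21·(3−1)=42≡16 → Q
E(4): 21·(4−1)=63≡11 → L
S(18): 21·(18−1)=357≡19 → T
X(23): 21·(23−1)=462≡20 → U
E(4): 21·(4−1)=63≡11 → L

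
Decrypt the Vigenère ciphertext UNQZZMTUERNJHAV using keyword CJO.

Repeat the key across the ciphertext: CJOCJOCJOCJOCJO
U(20)−C(2): 18 → S
N(13)−J(9): 4 → E
Q(16)−O(14): 2 → C
Z(25)−C(2): 23 → X
Z(25)−J(9): 16 → Q
M(12)−O(14): -2≡24 → Y
T(19)−C(2): 17 → R
U(20)−J(9): 11 → L
E(4)−O(14): -10≡16 → Q
R(17)−C(2): 15 → P
N(13)−J(9): 4 → E
J(9)−O(14): -5≡21 → V
H(7)−C(2): 5 → F
A(0)−J(9): -9≡17 → R
V(21)−O(14): 7 → H

SECXQYRLQPEVFRH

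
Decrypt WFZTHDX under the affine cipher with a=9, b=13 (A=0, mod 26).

BCKSIWE

The inverse of 9 mod 26 is 3, since 9·3=27≡1. Apply D(y)=3·(y−13) mod 26:
W(22): 3·(22−13)=27≡1 → B
F(5): 3·(5−13)=-24≡2 → C
Z(25): 3·(25−13)=36≡10 → K
T(19): 3·(19−13)=18 → S
H(7): 3·(7−13)=-18≡8 → I
D(3): 3·(3−13)=-30≡22 → W
X(23): 3·(23−13)=30≡4 → E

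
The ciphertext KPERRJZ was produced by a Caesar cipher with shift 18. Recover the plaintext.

K(10): 10−18=-8≡18 → S
P(15): 15−18=-3≡23 → X
E(4): 4−18=-14≡12 → M
R(17): 17−18=-1≡25 → Z
R(17): 17−18=-1≡25 → Z
J(9): 9−18=-9≡17 → R
Z(25): 25−18=7 → H

SXMZZRH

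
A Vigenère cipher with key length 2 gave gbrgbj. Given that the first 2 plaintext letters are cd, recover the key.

ey

Subtract each crib letter from the matching ciphertext letter (mod 26):
g(6)−c(2)=4 → e
b(1)−d(3)=-2≡24 → y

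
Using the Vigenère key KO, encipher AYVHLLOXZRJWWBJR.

KMFVVZYLJFTKGPTF

Repeat the key across the message: KOKOKOKOKOKOKOKO
A(0)+K(10): 10 → K
Y(24)+O(14): 38≡12 → M
V(21)+K(10): 31≡5 → F
H(7)+O(14): 21 → V
L(11)+K(10): 21 → V
L(11)+O(14): 25 → Z
O(14)+K(10): 24 → Y
X(23)+O(14): 37≡11 → L
Z(25)+K(10): 35≡9 → J
R(17)+O(14): 31≡5 → F
J(9)+K(10): 19 → T
W(22)+O(14): 36≡10 → K
W(22)+K(10): 32≡6 → G
B(1)+O(14): 15 → P
J(9)+K(10): 19 → T
R(17)+O(14): 31≡5 → F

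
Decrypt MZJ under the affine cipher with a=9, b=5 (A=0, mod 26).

VIM

The inverse of 9 mod 26 is 3, since 9·3=27≡1. Apply D(y)=3·(y−5) mod 26:
M(12): 3·(12−5)=21 → V
Z(25): 3·(25−5)=60≡8 → I
J(9): 3·(9−5)=12 → M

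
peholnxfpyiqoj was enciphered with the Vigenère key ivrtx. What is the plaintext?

hjqvofcowbavxq

Repeat the key across the ciphertext: ivrtxivrtxivrt
p(15)−i(8): 7 → h
e(4)−v(21): -17≡9 → j
h(7)−r(17): -10≡16 → q
o(14)−t(19): -5≡21 → v
l(11)−x(23): -12≡14 → o
n(13)−i(8): 5 → f
x(23)−v(21): 2 → c
f(5)−r(17): -12≡14 → o
p(15)−t(19): -4≡22 → w
y(24)−x(23): 1 → b
i(8)−i(8): 0 → a
q(16)−v(21): -5≡21 → v
o(14)−r(17): -3≡23 → x
j(9)−t(19): -10≡16 → q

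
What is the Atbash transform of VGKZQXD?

ETPAJCW

V(21) → E(4)
G(6) → T(19)
K(10) → P(15)
Z(25) → A(0)
Q(16) → J(9)
X(23) → C(2)
D(3) → W(22)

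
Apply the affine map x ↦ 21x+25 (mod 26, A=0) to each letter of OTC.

O(14): 21·14+25=319≡7 → H
T(19): 21·19+25=424≡8 → I
C(2): 21·2+25=67≡15 → P

HIP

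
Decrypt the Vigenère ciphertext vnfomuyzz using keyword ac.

Repeat the key across the ciphertext: acacacaca
v(21)−a(0): 21 → v
n(13)−c(2): 11 → l
f(5)−a(0): 5 → f
o(14)−c(2): 12 → m
m(12)−a(0): 12 → m
u(20)−c(2): 18 → s
y(24)−a(0): 24 → y
z(25)−c(2): 23 → x
z(25)−a(0): 25 → z

vlfmmsyxz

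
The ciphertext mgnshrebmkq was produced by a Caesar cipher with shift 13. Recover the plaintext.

ztafuerozxd

m(12): 12−13=-1≡25 → z
g(6): 6−13=-7≡19 → t
n(13): 13−13=0 → a
s(18): 18−13=5 → f
h(7): 7−13=-6≡20 → u
r(17): 17−13=4 → e
e(4): 4−13=-9≡17 → r
b(1): 1−13=-12≡14 → o
m(12): 12−13=-1≡25 → z
k(10): 10−13=-3≡23 → x
q(16): 16−13=3 → d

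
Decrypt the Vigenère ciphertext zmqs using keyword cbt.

xlxq

Repeat the key across the ciphertext: cbtc
z(25)−c(2): 23 → x
m(12)−b(1): 11 → l
q(16)−t(19): -3≡23 → x
s(18)−c(2): 16 → q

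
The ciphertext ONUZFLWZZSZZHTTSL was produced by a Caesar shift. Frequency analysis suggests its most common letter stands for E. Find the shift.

21

The most frequent ciphertext letter is Z (appears 5 times).
Z is position 25; E is position 4.
Shift = 21.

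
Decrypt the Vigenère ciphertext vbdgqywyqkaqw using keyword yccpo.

xzbrcauwbwcou

Repeat the key across the ciphertext: yccpoyccpoycc
v(21)−y(24): -3≡23 → x
b(1)−c(2): -1≡25 → z
d(3)−c(2): 1 → b
g(6)−p(15): -9≡17 → r
q(16)−o(14): 2 → c
y(24)−y(24): 0 → a
w(22)−c(2): 20 → u
y(24)−c(2): 22 → w
q(16)−p(15): 1 → b
k(10)−o(14): -4≡22 → w
a(0)−y(24): -24≡2 → c
q(16)−c(2): 14 → o
w(22)−c(2): 20 → u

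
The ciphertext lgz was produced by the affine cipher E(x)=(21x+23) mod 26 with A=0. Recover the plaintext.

The inverse of 21 mod 26 is 5, since 21·5=105≡1. Apply D(y)=5·(y−23) mod 26:
l(11): 5·(11−23)=-60≡18 → s
g(6): 5·(6−23)=-85≡19 → t
z(25): 5·(25−23)=10 → k

stk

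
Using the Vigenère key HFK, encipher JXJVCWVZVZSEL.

Repeat the key across the message: HFKHFKHFKHFKH
J(9)+H(7): 16 → Q
X(23)+F(5): 28≡2 → C
J(9)+K(10): 19 → T
V(21)+H(7): 28≡2 → C
C(2)+F(5): 7 → H
W(22)+K(10): 32≡6 → G
V(21)+H(7): 28≡2 → C
Z(25)+F(5): 30≡4 → E
V(21)+K(10): 31≡5 → F
Z(25)+H(7): 32≡6 → G
S(18)+F(5): 23 → X
E(4)+K(10): 14 → O
L(11)+H(7): 18 → S

QCTCHGCEFGXOS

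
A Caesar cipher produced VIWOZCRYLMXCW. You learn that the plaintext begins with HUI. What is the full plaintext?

From the crib: V(21)−H(7)=14, so the shift is 14.
Subtract 14 from each ciphertext letter:
V(21): 21−14=7 → H
I(8): 8−14=-6≡20 → U
W(22): 22−14=8 → I
O(14): 14−14=0 → A
Z(25): 25−14=11 → L
C(2): 2−14=-12≡14 → O
R(17): 17−14=3 → D
Y(24): 24−14=10 → K
L(11): 11−14=-3≡23 → X
M(12): 12−14=-2≡24 → Y
X(23): 23−14=9 → J
C(2): 2−14=-12≡14 → O
W(22): 22−14=8 → I

HUIALODKXYJOI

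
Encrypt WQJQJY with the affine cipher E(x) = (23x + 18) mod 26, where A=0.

EWRWRY

W(22): 23·22+18=524≡4 → E
Q(16): 23·16+18=386≡22 → W
J(9): 23·9+18=225≡17 → R
Q(16): 23·16+18=386≡22 → W
J(9): 23·9+18=225≡17 → R
Y(24): 23·24+18=570≡24 → Y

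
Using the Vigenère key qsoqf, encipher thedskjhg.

jzstxabvw

Repeat the key across the message: qsoqfqsoq
t(19)+q(16): 35≡9 → j
h(7)+s(18): 25 → z
e(4)+o(14): 18 → s
d(3)+q(16): 19 → t
s(18)+f(5): 23 → x
k(10)+q(16): 26≡0 → a
j(9)+s(18): 27≡1 → b
h(7)+o(14): 21 → v
g(6)+q(16): 22 → w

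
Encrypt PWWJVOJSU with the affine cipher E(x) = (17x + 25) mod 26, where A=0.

UJJWSDWTB

P(15): 17·15+25=280≡20 → U
W(22): 17·22+25=399≡9 → J
W(22): 17·22+25=399≡9 → J
J(9): 17·9+25=178≡22 → W
V(21): 17·21+25=382≡18 → S
O(14): 17·14+25=263≡3 → D
J(9): 17·9+25=178≡22 → W
S(18): 17·18+25=331≡19 → T
U(20): 17·20+25=365≡1 → B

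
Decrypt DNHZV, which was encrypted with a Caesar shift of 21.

D(3): 3−21=-18≡8 → I
N(13): 13−21=-8≡18 → S
H(7): 7−21=-14≡12 → M
Z(25): 25−21=4 → E
V(21): 21−21=0 → A

ISMEA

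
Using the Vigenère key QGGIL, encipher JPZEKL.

ZVFMVB

Repeat the key across the message: QGGILQ
J(9)+Q(16): 25 → Z
P(15)+G(6): 21 → V
Z(25)+G(6): 31≡5 → F
E(4)+I(8): 12 → M
K(10)+L(11): 21 → V
L(11)+Q(16): 27≡1 → B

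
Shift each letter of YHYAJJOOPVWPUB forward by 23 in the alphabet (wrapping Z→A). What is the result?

VEVXGGLLMSTMRY

Y(24): 24+23=47≡21 → V
H(7): 7+23=30≡4 → E
Y(24): 24+23=47≡21 → V
A(0): 0+23=23 → X
J(9): 9+23=32≡6 → G
J(9): 9+23=32≡6 → G
O(14): 14+23=37≡11 → L
O(14): 14+23=37≡11 → L
P(15): 15+23=38≡12 → M
V(21): 21+23=44≡18 → S
W(22): 22+23=45≡19 → T
P(15): 15+23=38≡12 → M
U(20): 20+23=43≡17 → R
B(1): 1+23=24 → Y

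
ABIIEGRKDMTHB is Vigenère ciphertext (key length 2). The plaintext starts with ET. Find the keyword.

WI

Subtract each crib letter from the matching ciphertext letter (mod 26):
A(0)−E(4)=-4≡22 → W
B(1)−T(19)=-18≡8 → I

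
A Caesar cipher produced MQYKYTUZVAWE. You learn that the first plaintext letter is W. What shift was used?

16

From the crib: M(12)−W(22)=-10≡16, so the shift is 16.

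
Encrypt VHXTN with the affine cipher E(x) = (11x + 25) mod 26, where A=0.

V(21): 11·21+25=256≡22 → W
H(7): 11·7+25=102≡24 → Y
X(23): 11·23+25=278≡18 → S
T(19): 11·19+25=234≡0 → A
N(13): 11·13+25=168≡12 → M

WYSAM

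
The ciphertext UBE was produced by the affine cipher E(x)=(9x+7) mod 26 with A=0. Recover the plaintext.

NIR

The inverse of 9 mod 26 is 3, since 9·3=27≡1. Apply D(y)=3·(y−7) mod 26:
U(20): 3·(20−7)=39≡13 → N
B(1): 3·(1−7)=-18≡8 → I
E(4): 3·(4−7)=-9≡17 → R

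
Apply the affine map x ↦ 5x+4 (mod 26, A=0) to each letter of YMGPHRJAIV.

Y(24): 5·24+4=124≡20 → U
M(12): 5·12+4=64≡12 → M
G(6): 5·6+4=34≡8 → I
P(15): 5·15+4=79≡1 → B
H(7): 5·7+4=39≡13 → N
R(17): 5·17+4=89≡11 → L
J(9): 5·9+4=49≡23 → X
A(0): 5·0+4=4 → E
I(8): 5·8+4=44≡18 → S
V(21): 5·21+4=109≡5 → F

UMIBNLXESF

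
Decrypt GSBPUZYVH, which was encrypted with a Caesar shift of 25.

G(6): 6−25=-19≡7 → H
S(18): 18−25=-7≡19 → T
B(1): 1−25=-24≡2 → C
P(15): 15−25=-10≡16 → Q
U(20): 20−25=-5≡21 → V
Z(25): 25−25=0 → A
Y(24): 24−25=-1≡25 → Z
V(21): 21−25=-4≡22 → W
H(7): 7−25=-18≡8 → I

HTCQVAZWI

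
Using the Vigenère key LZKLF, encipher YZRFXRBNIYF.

JYBQCCAXTDQ

Repeat the key across the message: LZKLFLZKLFL
Y(24)+L(11): 35≡9 → J
Z(25)+Z(25): 50≡24 → Y
R(17)+K(10): 27≡1 → B
F(5)+L(11): 16 → Q
X(23)+F(5): 28≡2 → C
R(17)+L(11): 28≡2 → C
B(1)+Z(25): 26≡0 → A
N(13)+K(10): 23 → X
I(8)+L(11): 19 → T
Y(24)+F(5): 29≡3 → D
F(5)+L(11): 16 → Q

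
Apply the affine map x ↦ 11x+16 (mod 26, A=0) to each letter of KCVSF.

WMNGT

K(10): 11·10+16=126≡22 → W
C(2): 11·2+16=38≡12 → M
V(21): 11·21+16=247≡13 → N
S(18): 11·18+16=214≡6 → G
F(5): 11·5+16=71≡19 → T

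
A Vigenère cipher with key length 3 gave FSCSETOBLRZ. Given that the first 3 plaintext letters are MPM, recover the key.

TDQ

Subtract each crib letter from the matching ciphertext letter (mod 26):
F(5)−M(12)=-7≡19 → T
S(18)−P(15)=3 → D
C(2)−M(12)=-10≡16 → Q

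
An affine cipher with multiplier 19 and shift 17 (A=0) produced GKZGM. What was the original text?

The inverse of 19 mod 26 is 11, since 19·11=209≡1. Apply D(y)=11·(y−17) mod 26:
G(6): 11·(6−17)=-121≡9 → J
K(10): 11·(10−17)=-77≡1 → B
Z(25): 11·(25−17)=88≡10 → K
G(6): 11·(6−17)=-121≡9 → J
M(12): 11·(12−17)=-55≡23 → X

JBKJX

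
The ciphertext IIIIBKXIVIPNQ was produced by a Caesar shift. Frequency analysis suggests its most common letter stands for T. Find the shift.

15

The most frequent ciphertext letter is I (appears 6 times).
I is position 8; T is position 19.
Shift = -11≡15.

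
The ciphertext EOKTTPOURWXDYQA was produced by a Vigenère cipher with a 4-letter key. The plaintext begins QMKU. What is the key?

OCAZ

Subtract each crib letter from the matching ciphertext letter (mod 26):
E(4)−Q(16)=-12≡14 → O
O(14)−M(12)=2 → C
K(10)−K(10)=0 → A
T(19)−U(20)=-1≡25 → Z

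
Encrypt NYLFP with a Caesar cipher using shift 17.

EPCWG

N(13): 13+17=30≡4 → E
Y(24): 24+17=41≡15 → P
L(11): 11+17=28≡2 → C
F(5): 5+17=22 → W
P(15): 15+17=32≡6 → G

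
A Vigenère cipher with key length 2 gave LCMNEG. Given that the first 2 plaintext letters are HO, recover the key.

Subtract each crib letter from the matching ciphertext letter (mod 26):
L(11)−H(7)=4 → E
C(2)−O(14)=-12≡14 → O

EO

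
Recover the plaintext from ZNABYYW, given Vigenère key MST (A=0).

Repeat the key across the ciphertext: MSTMSTM
Z(25)−M(12): 13 → N
N(13)−S(18): -5≡21 → V
A(0)−T(19): -19≡7 → H
B(1)−M(12): -11≡15 → P
Y(24)−S(18): 6 → G
Y(24)−T(19): 5 → F
W(22)−M(12): 10 → K

NVHPGFK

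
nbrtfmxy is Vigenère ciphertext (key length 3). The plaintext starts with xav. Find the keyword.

qbw

Subtract each crib letter from the matching ciphertext letter (mod 26):
n(13)−x(23)=-10≡16 → q
b(1)−a(0)=1 → b
r(17)−v(21)=-4≡22 → w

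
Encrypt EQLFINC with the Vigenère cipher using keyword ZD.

DTKIHQB

Repeat the key across the message: ZDZDZDZ
E(4)+Z(25): 29≡3 → D
Q(16)+D(3): 19 → T
L(11)+Z(25): 36≡10 → K
F(5)+D(3): 8 → I
I(8)+Z(25): 33≡7 → H
N(13)+D(3): 16 → Q
C(2)+Z(25): 27≡1 → B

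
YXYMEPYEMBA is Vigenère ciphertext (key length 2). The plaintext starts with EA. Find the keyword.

UX

Subtract each crib letter from the matching ciphertext letter (mod 26):
Y(24)−E(4)=20 → U
X(23)−A(0)=23 → X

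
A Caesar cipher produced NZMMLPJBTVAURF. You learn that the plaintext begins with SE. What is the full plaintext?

SERRQUOGYAFZWK

From the crib: N(13)−S(18)=-5≡21, so the shift is 21.
Subtract 21 from each ciphertext letter:
N(13): 13−21=-8≡18 → S
Z(25): 25−21=4 → E
M(12): 12−21=-9≡17 → R
M(12): 12−21=-9≡17 → R
L(11): 11−21=-10≡16 → Q
P(15): 15−21=-6≡20 → U
J(9): 9−21=-12≡14 → O
B(1): 1−21=-20≡6 → G
T(19): 19−21=-2≡24 → Y
V(21): 21−21=0 → A
A(0): 0−21=-21≡5 → F
U(20): 20−21=-1≡25 → Z
R(17): 17−21=-4≡22 → W
F(5): 5−21=-16≡10 → K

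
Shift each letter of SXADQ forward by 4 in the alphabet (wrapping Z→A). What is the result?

S(18): 18+4=22 → W
X(23): 23+4=27≡1 → B
A(0): 0+4=4 → E
D(3): 3+4=7 → H
Q(16): 16+4=20 → U

WBEHU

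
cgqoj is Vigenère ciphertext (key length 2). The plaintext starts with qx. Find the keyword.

mj

Subtract each crib letter from the matching ciphertext letter (mod 26):
c(2)−q(16)=-14≡12 → m
g(6)−x(23)=-17≡9 → j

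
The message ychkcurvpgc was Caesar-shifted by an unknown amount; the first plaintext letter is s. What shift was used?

6

From the crib: y(24)−s(18)=6, so the shift is 6.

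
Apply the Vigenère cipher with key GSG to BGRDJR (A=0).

HYXJBX

Repeat the key across the message: GSGGSG
B(1)+G(6): 7 → H
G(6)+S(18): 24 → Y
R(17)+G(6): 23 → X
D(3)+G(6): 9 → J
J(9)+S(18): 27≡1 → B
R(17)+G(6): 23 → X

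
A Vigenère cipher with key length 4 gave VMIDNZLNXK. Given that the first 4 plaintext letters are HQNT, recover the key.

OWVK

Subtract each crib letter from the matching ciphertext letter (mod 26):
V(21)−H(7)=14 → O
M(12)−Q(16)=-4≡22 → W
I(8)−N(13)=-5≡21 → V
D(3)−T(19)=-16≡10 → K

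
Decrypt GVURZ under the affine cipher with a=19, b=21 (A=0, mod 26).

The inverse of 19 mod 26 is 11, since 19·11=209≡1. Apply D(y)=11·(y−21) mod 26:
G(6): 11·(6−21)=-165≡17 → R
V(21): 11·(21−21)=0 → A
U(20): 11·(20−21)=-11≡15 → P
R(17): 11·(17−21)=-44≡8 → I
Z(25): 11·(25−21)=44≡18 → S

RAPIS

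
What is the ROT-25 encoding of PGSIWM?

P(15): 15+25=40≡14 → O
G(6): 6+25=31≡5 → F
S(18): 18+25=43≡17 → R
I(8): 8+25=33≡7 → H
W(22): 22+25=47≡21 → V
M(12): 12+25=37≡11 → L

OFRHVL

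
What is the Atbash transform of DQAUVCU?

D(3) → W(22)
Q(16) → J(9)
A(0) → Z(25)
U(20) → F(5)
V(21) → E(4)
C(2) → X(23)
U(20) → F(5)

WJZFEXF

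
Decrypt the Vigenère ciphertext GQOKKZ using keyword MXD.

Repeat the key across the ciphertext: MXDMXD
G(6)−M(12): -6≡20 → U
Q(16)−X(23): -7≡19 → T
O(14)−D(3): 11 → L
K(10)−M(12): -2≡24 → Y
K(10)−X(23): -13≡13 → N
Z(25)−D(3): 22 → W

UTLYNW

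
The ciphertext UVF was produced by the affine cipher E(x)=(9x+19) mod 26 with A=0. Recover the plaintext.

DGK

The inverse of 9 mod 26 is 3, since 9·3=27≡1. Apply D(y)=3·(y−19) mod 26:
U(20): 3·(20−19)=3 → D
V(21): 3·(21−19)=6 → G
F(5): 3·(5−19)=-42≡10 → K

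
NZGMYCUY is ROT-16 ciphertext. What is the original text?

XJQWIMEI

N(13): 13−16=-3≡23 → X
Z(25): 25−16=9 → J
G(6): 6−16=-10≡16 → Q
M(12): 12−16=-4≡22 → W
Y(24): 24−16=8 → I
C(2): 2−16=-14≡12 → M
U(20): 20−16=4 → E
Y(24): 24−16=8 → I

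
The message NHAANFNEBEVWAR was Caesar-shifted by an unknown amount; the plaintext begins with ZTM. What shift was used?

14

From the crib: N(13)−Z(25)=-12≡14, so the shift is 14.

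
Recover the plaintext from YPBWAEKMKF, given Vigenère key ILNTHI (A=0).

QEODTWCBXM

Repeat the key across the ciphertext: ILNTHIILNT
Y(24)−I(8): 16 → Q
P(15)−L(11): 4 → E
B(1)−N(13): -12≡14 → O
W(22)−T(19): 3 → D
A(0)−H(7): -7≡19 → T
E(4)−I(8): -4≡22 → W
K(10)−I(8): 2 → C
M(12)−L(11): 1 → B
K(10)−N(13): -3≡23 → X
F(5)−T(19): -14≡12 → M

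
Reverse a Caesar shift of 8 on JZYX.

J(9): 9−8=1 → B
Z(25): 25−8=17 → R
Y(24): 24−8=16 → Q
X(23): 23−8=15 → P

BRQP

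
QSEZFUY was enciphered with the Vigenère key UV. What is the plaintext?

Repeat the key across the ciphertext: UVUVUVU
Q(16)−U(20): -4≡22 → W
S(18)−V(21): -3≡23 → X
E(4)−U(20): -16≡10 → K
Z(25)−V(21): 4 → E
F(5)−U(20): -15≡11 → L
U(20)−V(21): -1≡25 → Z
Y(24)−U(20): 4 → E

WXKELZE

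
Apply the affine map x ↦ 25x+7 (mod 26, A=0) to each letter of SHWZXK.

S(18): 25·18+7=457≡15 → P
H(7): 25·7+7=182≡0 → A
W(22): 25·22+7=557≡11 → L
Z(25): 25·25+7=632≡8 → I
X(23): 25·23+7=582≡10 → K
K(10): 25·10+7=257≡23 → X

PALIKX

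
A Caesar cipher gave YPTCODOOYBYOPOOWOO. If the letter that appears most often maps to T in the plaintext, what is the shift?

21

The most frequent ciphertext letter is O (appears 8 times).
O is position 14; T is position 19.
Shift = -5≡21.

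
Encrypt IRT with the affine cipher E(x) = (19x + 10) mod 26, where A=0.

GVH

I(8): 19·8+10=162≡6 → G
R(17): 19·17+10=333≡21 → V
T(19): 19·19+10=371≡7 → H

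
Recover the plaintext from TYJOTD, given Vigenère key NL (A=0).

GNWDGS

Repeat the key across the ciphertext: NLNLNL
T(19)−N(13): 6 → G
Y(24)−L(11): 13 → N
J(9)−N(13): -4≡22 → W
O(14)−L(11): 3 → D
T(19)−N(13): 6 → G
D(3)−L(11): -8≡18 → S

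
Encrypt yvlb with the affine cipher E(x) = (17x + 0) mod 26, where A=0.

y(24): 17·24+0=408≡18 → s
v(21): 17·21+0=357≡19 → t
l(11): 17·11+0=187≡5 → f
b(1): 17·1+0=17 → r

stfr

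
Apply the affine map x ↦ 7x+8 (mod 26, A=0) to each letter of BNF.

PVR

B(1): 7·1+8=15 → P
N(13): 7·13+8=99≡21 → V
F(5): 7·5+8=43≡17 → R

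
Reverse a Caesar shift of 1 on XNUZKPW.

WMTYJOV

X(23): 23−1=22 → W
N(13): 13−1=12 → M
U(20): 20−1=19 → T
Z(25): 25−1=24 → Y
K(10): 10−1=9 → J
P(15): 15−1=14 → O
W(22): 22−1=21 → V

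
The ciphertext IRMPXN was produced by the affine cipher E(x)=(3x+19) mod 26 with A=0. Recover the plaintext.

FIPQKY

The inverse of 3 mod 26 is 9, since 3·9=27≡1. Apply D(y)=9·(y−19) mod 26:
I(8): 9·(8−19)=-99≡5 → F
R(17): 9·(17−19)=-18≡8 → I
M(12): 9·(12−19)=-63≡15 → P
P(15): 9·(15−19)=-36≡16 → Q
X(23): 9·(23−19)=36≡10 → K
N(13): 9·(13−19)=-54≡24 → Y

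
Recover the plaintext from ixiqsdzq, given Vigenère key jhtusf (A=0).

Repeat the key across the ciphertext: jhtusfjh
i(8)−j(9): -1≡25 → z
x(23)−h(7): 16 → q
i(8)−t(19): -11≡15 → p
q(16)−u(20): -4≡22 → w
s(18)−s(18): 0 → a
d(3)−f(5): -2≡24 → y
z(25)−j(9): 16 → q
q(16)−h(7): 9 → j

zqpwayqj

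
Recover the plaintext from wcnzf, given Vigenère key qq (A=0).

Repeat the key across the ciphertext: qqqqq
w(22)−q(16): 6 → g
c(2)−q(16): -14≡12 → m
n(13)−q(16): -3≡23 → x
z(25)−q(16): 9 → j
f(5)−q(16): -11≡15 → p

gmxjp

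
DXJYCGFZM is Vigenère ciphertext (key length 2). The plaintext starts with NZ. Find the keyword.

QY

Subtract each crib letter from the matching ciphertext letter (mod 26):
D(3)−N(13)=-10≡16 → Q
X(23)−Z(25)=-2≡24 → Y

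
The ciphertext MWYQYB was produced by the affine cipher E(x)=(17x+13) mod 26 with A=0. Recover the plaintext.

The inverse of 17 mod 26 is 23, since 17·23=391≡1. Apply D(y)=23·(y−13) mod 26:
M(12): 23·(12−13)=-23≡3 → D
W(22): 23·(22−13)=207≡25 → Z
Y(24): 23·(24−13)=253≡19 → T
Q(16): 23·(16−13)=69≡17 → R
Y(24): 23·(24−13)=253≡19 → T
B(1): 23·(1−13)=-276≡10 → K

DZTRTK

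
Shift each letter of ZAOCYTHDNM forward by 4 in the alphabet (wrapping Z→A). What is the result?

DESGCXLHRQ

Z(25): 25+4=29≡3 → D
A(0): 0+4=4 → E
O(14): 14+4=18 → S
C(2): 2+4=6 → G
Y(24): 24+4=28≡2 → C
T(19): 19+4=23 → X
H(7): 7+4=11 → L
D(3): 3+4=7 → H
N(13): 13+4=17 → R
M(12): 12+4=16 → Q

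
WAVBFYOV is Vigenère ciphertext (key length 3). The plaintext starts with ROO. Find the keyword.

FMH

Subtract each crib letter from the matching ciphertext letter (mod 26):
W(22)−R(17)=5 → F
A(0)−O(14)=-14≡12 → M
V(21)−O(14)=7 → H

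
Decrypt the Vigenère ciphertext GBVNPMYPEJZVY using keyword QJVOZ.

QSAZQWPUQKJMD

Repeat the key across the ciphertext: QJVOZQJVOZQJV
G(6)−Q(16): -10≡16 → Q
B(1)−J(9): -8≡18 → S
V(21)−V(21): 0 → A
N(13)−O(14): -1≡25 → Z
P(15)−Z(25): -10≡16 → Q
M(12)−Q(16): -4≡22 → W
Y(24)−J(9): 15 → P
P(15)−V(21): -6≡20 → U
E(4)−O(14): -10≡16 → Q
J(9)−Z(25): -16≡10 → K
Z(25)−Q(16): 9 → J
V(21)−J(9): 12 → M
Y(24)−V(21): 3 → D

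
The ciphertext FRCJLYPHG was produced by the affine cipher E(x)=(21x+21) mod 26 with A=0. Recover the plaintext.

YGJSCPWID

The inverse of 21 mod 26 is 5, since 21·5=105≡1. Apply D(y)=5·(y−21) mod 26:
F(5): 5·(5−21)=-80≡24 → Y
R(17): 5·(17−21)=-20≡6 → G
C(2): 5·(2−21)=-95≡9 → J
J(9): 5·(9−21)=-60≡18 → S
L(11): 5·(11−21)=-50≡2 → C
Y(24): 5·(24−21)=15 → P
P(15): 5·(15−21)=-30≡22 → W
H(7): 5·(7−21)=-70≡8 → I
G(6): 5·(6−21)=-75≡3 → D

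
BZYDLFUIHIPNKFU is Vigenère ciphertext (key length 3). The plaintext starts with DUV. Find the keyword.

Subtract each crib letter from the matching ciphertext letter (mod 26):
B(1)−D(3)=-2≡24 → Y
Z(25)−U(20)=5 → F
Y(24)−V(21)=3 → D

YFD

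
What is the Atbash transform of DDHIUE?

WWSRFV

D(3) → W(22)
D(3) → W(22)
H(7) → S(18)
I(8) → R(17)
U(20) → F(5)
E(4) → V(21)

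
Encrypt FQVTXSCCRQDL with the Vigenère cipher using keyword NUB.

SKWGRTPWSDXM

Repeat the key across the message: NUBNUBNUBNUB
F(5)+N(13): 18 → S
Q(16)+U(20): 36≡10 → K
V(21)+B(1): 22 → W
T(19)+N(13): 32≡6 → G
X(23)+U(20): 43≡17 → R
S(18)+B(1): 19 → T
C(2)+N(13): 15 → P
C(2)+U(20): 22 → W
R(17)+B(1): 18 → S
Q(16)+N(13): 29≡3 → D
D(3)+U(20): 23 → X
L(11)+B(1): 12 → M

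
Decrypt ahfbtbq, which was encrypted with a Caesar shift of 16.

krpldla

a(0): 0−16=-16≡10 → k
h(7): 7−16=-9≡17 → r
f(5): 5−16=-11≡15 → p
b(1): 1−16=-15≡11 → l
t(19): 19−16=3 → d
b(1): 1−16=-15≡11 → l
q(16): 16−16=0 → a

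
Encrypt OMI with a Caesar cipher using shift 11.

ZXT

O(14): 14+11=25 → Z
M(12): 12+11=23 → X
I(8): 8+11=19 → T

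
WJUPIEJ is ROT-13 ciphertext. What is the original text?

W(22): 22−13=9 → J
J(9): 9−13=-4≡22 → W
U(20): 20−13=7 → H
P(15): 15−13=2 → C
I(8): 8−13=-5≡21 → V
E(4): 4−13=-9≡17 → R
J(9): 9−13=-4≡22 → W

JWHCVRW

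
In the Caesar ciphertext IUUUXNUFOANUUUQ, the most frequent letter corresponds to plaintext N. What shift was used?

The most frequent ciphertext letter is U (appears 7 times).
U is position 20; N is position 13.
Shift = 7.

7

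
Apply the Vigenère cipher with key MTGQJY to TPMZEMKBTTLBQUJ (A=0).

Repeat the key across the message: MTGQJYMTGQJYMTG
T(19)+M(12): 31≡5 → F
P(15)+T(19): 34≡8 → I
M(12)+G(6): 18 → S
Z(25)+Q(16): 41≡15 → P
E(4)+J(9): 13 → N
M(12)+Y(24): 36≡10 → K
K(10)+M(12): 22 → W
B(1)+T(19): 20 → U
T(19)+G(6): 25 → Z
T(19)+Q(16): 35≡9 → J
L(11)+J(9): 20 → U
B(1)+Y(24): 25 → Z
Q(16)+M(12): 28≡2 → C
U(20)+T(19): 39≡13 → N
J(9)+G(6): 15 → P

FISPNKWUZJUZCNP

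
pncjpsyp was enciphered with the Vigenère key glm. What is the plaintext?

Repeat the key across the ciphertext: glmglmgl
p(15)−g(6): 9 → j
n(13)−l(11): 2 → c
c(2)−m(12): -10≡16 → q
j(9)−g(6): 3 → d
p(15)−l(11): 4 → e
s(18)−m(12): 6 → g
y(24)−g(6): 18 → s
p(15)−l(11): 4 → e

jcqdegse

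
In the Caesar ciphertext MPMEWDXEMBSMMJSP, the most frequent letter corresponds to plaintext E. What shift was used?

8

The most frequent ciphertext letter is M (appears 5 times).
M is position 12; E is position 4.
Shift = 8.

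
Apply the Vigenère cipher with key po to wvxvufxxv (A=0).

Repeat the key across the message: popopopop
w(22)+p(15): 37≡11 → l
v(21)+o(14): 35≡9 → j
x(23)+p(15): 38≡12 → m
v(21)+o(14): 35≡9 → j
u(20)+p(15): 35≡9 → j
f(5)+o(14): 19 → t
x(23)+p(15): 38≡12 → m
x(23)+o(14): 37≡11 → l
v(21)+p(15): 36≡10 → k

ljmjjtmlk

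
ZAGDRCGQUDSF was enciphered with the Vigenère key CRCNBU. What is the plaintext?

XJEQQIEZSQRL

Repeat the key across the ciphertext: CRCNBUCRCNBU
Z(25)−C(2): 23 → X
A(0)−R(17): -17≡9 → J
G(6)−C(2): 4 → E
D(3)−N(13): -10≡16 → Q
R(17)−B(1): 16 → Q
C(2)−U(20): -18≡8 → I
G(6)−C(2): 4 → E
Q(16)−R(17): -1≡25 → Z
U(20)−C(2): 18 → S
D(3)−N(13): -10≡16 → Q
S(18)−B(1): 17 → R
F(5)−U(20): -15≡11 → L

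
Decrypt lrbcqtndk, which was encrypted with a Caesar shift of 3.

ioyznqkah

l(11): 11−3=8 → i
r(17): 17−3=14 → o
b(1): 1−3=-2≡24 → y
c(2): 2−3=-1≡25 → z
q(16): 16−3=13 → n
t(19): 19−3=16 → q
n(13): 13−3=10 → k
d(3): 3−3=0 → a
k(10): 10−3=7 → h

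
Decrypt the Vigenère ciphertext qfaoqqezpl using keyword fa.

Repeat the key across the ciphertext: fafafafafa
q(16)−f(5): 11 → l
f(5)−a(0): 5 → f
a(0)−f(5): -5≡21 → v
o(14)−a(0): 14 → o
q(16)−f(5): 11 → l
q(16)−a(0): 16 → q
e(4)−f(5): -1≡25 → z
z(25)−a(0): 25 → z
p(15)−f(5): 10 → k
l(11)−a(0): 11 → l

lfvolqzzkl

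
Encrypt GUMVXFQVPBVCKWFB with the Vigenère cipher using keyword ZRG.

FLSUOLPMVAMIJNLA

Repeat the key across the message: ZRGZRGZRGZRGZRGZ
G(6)+Z(25): 31≡5 → F
U(20)+R(17): 37≡11 → L
M(12)+G(6): 18 → S
V(21)+Z(25): 46≡20 → U
X(23)+R(17): 40≡14 → O
F(5)+G(6): 11 → L
Q(16)+Z(25): 41≡15 → P
V(21)+R(17): 38≡12 → M
P(15)+G(6): 21 → V
B(1)+Z(25): 26≡0 → A
V(21)+R(17): 38≡12 → M
C(2)+G(6): 8 → I
K(10)+Z(25): 35≡9 → J
W(22)+R(17): 39≡13 → N
F(5)+G(6): 11 → L
B(1)+Z(25): 26≡0 → A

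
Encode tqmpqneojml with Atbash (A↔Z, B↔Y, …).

t(19) → g(6)
q(16) → j(9)
m(12) → n(13)
p(15) → k(10)
q(16) → j(9)
n(13) → m(12)
e(4) → v(21)
o(14) → l(11)
j(9) → q(16)
m(12) → n(13)
l(11) → o(14)

gjnkjmvlqno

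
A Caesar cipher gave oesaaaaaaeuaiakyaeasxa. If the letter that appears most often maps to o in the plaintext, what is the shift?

12

The most frequent ciphertext letter is a (appears 11 times).
a is position 0; o is position 14.
Shift = -14≡12.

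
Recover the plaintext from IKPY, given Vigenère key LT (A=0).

Repeat the key across the ciphertext: LTLT
I(8)−L(11): -3≡23 → X
K(10)−T(19): -9≡17 → R
P(15)−L(11): 4 → E
Y(24)−T(19): 5 → F

XREF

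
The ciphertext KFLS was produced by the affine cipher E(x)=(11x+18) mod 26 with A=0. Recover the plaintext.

ENXA

The inverse of 11 mod 26 is 19, since 11·19=209≡1. Apply D(y)=19·(y−18) mod 26:
K(10): 19·(10−18)=-152≡4 → E
F(5): 19·(5−18)=-247≡13 → N
L(11): 19·(11−18)=-133≡23 → X
S(18): 19·(18−18)=0 → A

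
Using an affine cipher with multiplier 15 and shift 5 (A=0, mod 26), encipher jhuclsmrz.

kgtjopdaq

j(9): 15·9+5=140≡10 → k
h(7): 15·7+5=110≡6 → g
u(20): 15·20+5=305≡19 → t
c(2): 15·2+5=35≡9 → j
l(11): 15·11+5=170≡14 → o
s(18): 15·18+5=275≡15 → p
m(12): 15·12+5=185≡3 → d
r(17): 15·17+5=260≡0 → a
z(25): 15·25+5=380≡16 → q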